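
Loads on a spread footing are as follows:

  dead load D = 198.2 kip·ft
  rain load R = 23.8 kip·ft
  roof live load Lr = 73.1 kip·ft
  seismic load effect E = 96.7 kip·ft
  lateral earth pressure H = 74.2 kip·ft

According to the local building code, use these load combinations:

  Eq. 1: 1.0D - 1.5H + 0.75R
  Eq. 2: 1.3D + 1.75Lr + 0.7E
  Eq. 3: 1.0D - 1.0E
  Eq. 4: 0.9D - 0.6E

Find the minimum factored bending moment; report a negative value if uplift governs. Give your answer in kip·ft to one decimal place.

Eq. 1: 1.0(198.2) - 1.5(74.2) + 0.75(23.8) = 198.2 - 111.3 + 17.9 = 104.8
Eq. 2: 1.3(198.2) + 1.75(73.1) + 0.7(96.7) = 257.7 + 127.9 + 67.7 = 453.3
Eq. 3: 1.0(198.2) - 1.0(96.7) = 198.2 - 96.7 = 101.5
Eq. 4: 0.9(198.2) - 0.6(96.7) = 178.4 - 58.0 = 120.4
Combination 3 gives the minimum: 101.5 kip·ft.

101.5 kip·ft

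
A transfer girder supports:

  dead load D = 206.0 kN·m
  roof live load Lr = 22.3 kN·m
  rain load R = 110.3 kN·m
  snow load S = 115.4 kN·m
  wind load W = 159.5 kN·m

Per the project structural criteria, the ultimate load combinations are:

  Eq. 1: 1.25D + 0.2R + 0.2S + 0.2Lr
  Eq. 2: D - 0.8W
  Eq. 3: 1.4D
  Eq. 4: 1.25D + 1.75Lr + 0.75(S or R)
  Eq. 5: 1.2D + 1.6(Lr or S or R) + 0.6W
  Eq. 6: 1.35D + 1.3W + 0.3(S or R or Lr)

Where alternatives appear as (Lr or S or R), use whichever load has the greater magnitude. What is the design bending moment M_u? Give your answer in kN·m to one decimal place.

(S or R) → S = 115.4 kN·m; (Lr or S or R) → S = 115.4 kN·m; (S or R or Lr) → S = 115.4 kN·m.
Eq. 1: 1.25(206.0) + 0.2(110.3) + 0.2(115.4) + 0.2(22.3) = 307.1
Eq. 2: 1.0(206.0) - 0.8(159.5) = 206.0 - 127.6 = 78.4
Eq. 3: 1.4(206.0) = 288.4
Eq. 4: 1.25(206.0) + 1.75(22.3) + 0.75(115.4) = 257.5 + 39.0 + 86.6 = 383.1
Eq. 5: 1.2(206.0) + 1.6(115.4) + 0.6(159.5) = 247.2 + 184.6 + 95.7 = 527.5
Eq. 6: 1.35(206.0) + 1.3(159.5) + 0.3(115.4) = 278.1 + 207.4 + 34.6 = 520.1
Maximum is from combination 5.

527.5 kN·m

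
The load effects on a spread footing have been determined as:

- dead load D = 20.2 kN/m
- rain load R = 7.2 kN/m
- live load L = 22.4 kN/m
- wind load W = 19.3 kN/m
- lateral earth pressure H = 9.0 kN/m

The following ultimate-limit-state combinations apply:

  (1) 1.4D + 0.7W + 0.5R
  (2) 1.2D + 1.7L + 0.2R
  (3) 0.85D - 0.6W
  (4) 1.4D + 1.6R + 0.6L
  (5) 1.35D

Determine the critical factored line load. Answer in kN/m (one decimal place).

63.8 kN/m

(1) 1.4(20.2) + 0.7(19.3) + 0.5(7.2) = 45.4
(2) 1.2(20.2) + 1.7(22.4) + 0.2(7.2) = 63.8
(3) 0.85(20.2) - 0.6(19.3) = 5.6
(4) 1.4(20.2) + 1.6(7.2) + 0.6(22.4) = 53.2
(5) 1.35(20.2) = 27.3
Maximum is from combination 2.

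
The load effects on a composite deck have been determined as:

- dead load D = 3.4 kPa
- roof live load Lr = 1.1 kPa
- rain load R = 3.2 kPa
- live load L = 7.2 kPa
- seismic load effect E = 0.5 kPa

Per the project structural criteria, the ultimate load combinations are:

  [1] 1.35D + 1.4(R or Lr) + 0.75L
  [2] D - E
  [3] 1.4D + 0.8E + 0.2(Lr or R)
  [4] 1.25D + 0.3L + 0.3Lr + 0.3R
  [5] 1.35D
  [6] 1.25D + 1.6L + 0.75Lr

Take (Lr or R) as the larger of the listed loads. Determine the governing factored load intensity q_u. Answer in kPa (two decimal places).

(R or Lr) → R = 3.2 kPa; (Lr or R) → R = 3.2 kPa.
[1] 1.35(3.4) + 1.4(3.2) + 0.75(7.2) = 4.59 + 4.48 + 5.40 = 14.47
[2] 1.0(3.4) - 1.0(0.5) = 3.40 - 0.50 = 2.90
[3] 1.4(3.4) + 0.8(0.5) + 0.2(3.2) = 4.76 + 0.40 + 0.64 = 5.80
[4] 1.25(3.4) + 0.3(7.2) + 0.3(1.1) + 0.3(3.2) = 4.25 + 2.16 + 0.33 + 0.96 = 7.70
[5] 1.35(3.4) = 4.59
[6] 1.25(3.4) + 1.6(7.2) + 0.75(1.1) = 4.25 + 11.52 + 0.83 = 16.60
Maximum is from combination 6.

16.60 kPa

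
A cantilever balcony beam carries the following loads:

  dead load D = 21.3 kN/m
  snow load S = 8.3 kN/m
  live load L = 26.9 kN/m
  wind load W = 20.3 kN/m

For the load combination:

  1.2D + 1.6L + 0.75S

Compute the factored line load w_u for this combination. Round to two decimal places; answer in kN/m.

1.2(21.3) + 1.6(26.9) + 0.75(8.3) = 25.56 + 43.04 + 6.23 = 74.83
w_u = 74.83 kN/m.

74.83 kN/m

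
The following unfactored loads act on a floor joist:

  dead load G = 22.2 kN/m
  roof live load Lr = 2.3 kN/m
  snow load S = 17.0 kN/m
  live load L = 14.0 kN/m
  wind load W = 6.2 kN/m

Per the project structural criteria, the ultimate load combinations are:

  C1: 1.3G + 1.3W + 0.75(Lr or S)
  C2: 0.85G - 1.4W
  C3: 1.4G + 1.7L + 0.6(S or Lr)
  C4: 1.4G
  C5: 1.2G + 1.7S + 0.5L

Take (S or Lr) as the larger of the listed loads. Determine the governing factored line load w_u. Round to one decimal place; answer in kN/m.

(Lr or S) → S = 17.0 kN/m; (S or Lr) → S = 17.0 kN/m.
C1: 1.3(22.2) + 1.3(6.2) + 0.75(17.0) = 49.7
C2: 0.85(22.2) - 1.4(6.2) = 10.2
C3: 1.4(22.2) + 1.7(14.0) + 0.6(17.0) = 65.1
C4: 1.4(22.2) = 31.1
C5: 1.2(22.2) + 1.7(17.0) + 0.5(14.0) = 62.5
Maximum is from combination 3.

65.1 kN/m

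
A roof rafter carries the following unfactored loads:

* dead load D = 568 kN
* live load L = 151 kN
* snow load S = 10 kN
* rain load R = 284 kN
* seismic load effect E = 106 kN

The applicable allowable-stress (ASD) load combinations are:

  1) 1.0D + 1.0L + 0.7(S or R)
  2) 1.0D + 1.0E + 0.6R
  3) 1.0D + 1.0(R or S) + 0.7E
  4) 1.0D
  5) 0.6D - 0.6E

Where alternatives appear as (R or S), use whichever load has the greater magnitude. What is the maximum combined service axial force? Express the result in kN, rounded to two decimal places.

926.20 kN

(S or R) → R = 284 kN; (R or S) → R = 284 kN.
1) 1.0(568) + 1.0(151) + 0.7(284) = 568.00 + 151.00 + 198.80 = 917.80
2) 1.0(568) + 1.0(106) + 0.6(284) = 568.00 + 106.00 + 170.40 = 844.40
3) 1.0(568) + 1.0(284) + 0.7(106) = 568.00 + 284.00 + 74.20 = 926.20
4) 1.0(568) = 568.00
5) 0.6(568) - 0.6(106) = 340.80 - 63.60 = 277.20
Maximum is from combination 3.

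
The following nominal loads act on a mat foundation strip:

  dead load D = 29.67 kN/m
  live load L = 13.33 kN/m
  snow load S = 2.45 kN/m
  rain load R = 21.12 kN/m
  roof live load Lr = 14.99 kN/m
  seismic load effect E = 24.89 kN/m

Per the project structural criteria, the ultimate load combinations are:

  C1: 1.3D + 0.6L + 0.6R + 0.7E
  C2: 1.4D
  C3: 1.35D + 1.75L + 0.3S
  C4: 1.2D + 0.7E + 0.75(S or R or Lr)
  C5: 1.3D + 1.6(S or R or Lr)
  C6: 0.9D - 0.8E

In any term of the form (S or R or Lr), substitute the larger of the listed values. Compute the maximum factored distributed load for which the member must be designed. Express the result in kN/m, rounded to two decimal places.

(S or R or Lr) → R = 21.12 kN/m.
C1: 1.3(29.67) + 0.6(13.33) + 0.6(21.12) + 0.7(24.89) = 38.57 + 8.00 + 12.67 + 17.42 = 76.66
C2: 1.4(29.67) = 41.54
C3: 1.35(29.67) + 1.75(13.33) + 0.3(2.45) = 40.05 + 23.33 + 0.74 = 64.12
C4: 1.2(29.67) + 0.7(24.89) + 0.75(21.12) = 68.87
C5: 1.3(29.67) + 1.6(21.12) = 38.57 + 33.79 = 72.36
C6: 0.9(29.67) - 0.8(24.89) = 26.70 - 19.91 = 6.79
The controlling combination is 1, giving 76.66 kN/m.

76.66 kN/m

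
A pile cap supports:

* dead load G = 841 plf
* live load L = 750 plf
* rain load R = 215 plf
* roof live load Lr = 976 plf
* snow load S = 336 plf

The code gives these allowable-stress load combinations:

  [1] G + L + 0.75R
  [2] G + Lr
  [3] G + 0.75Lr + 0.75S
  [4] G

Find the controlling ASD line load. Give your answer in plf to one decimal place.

1825.0 plf

[1] 1.0(841) + 1.0(750) + 0.75(215) = 1752.3
[2] 1.0(841) + 1.0(976) = 1817.0
[3] 1.0(841) + 0.75(976) + 0.75(336) = 1825.0
[4] 1.0(841) = 841.0
The controlling combination is 3, giving 1825.0 plf.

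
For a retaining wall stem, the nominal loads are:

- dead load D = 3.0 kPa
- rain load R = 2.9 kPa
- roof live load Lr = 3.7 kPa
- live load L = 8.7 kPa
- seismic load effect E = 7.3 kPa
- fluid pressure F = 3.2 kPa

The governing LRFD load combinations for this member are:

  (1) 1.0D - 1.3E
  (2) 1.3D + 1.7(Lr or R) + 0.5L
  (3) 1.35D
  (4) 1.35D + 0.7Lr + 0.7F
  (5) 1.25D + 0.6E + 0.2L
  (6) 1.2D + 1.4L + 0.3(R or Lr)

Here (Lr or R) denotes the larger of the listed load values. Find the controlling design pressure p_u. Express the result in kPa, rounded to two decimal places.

(Lr or R) → Lr = 3.7 kPa; (R or Lr) → Lr = 3.7 kPa.
(1) 1.0(3.0) - 1.3(7.3) = -6.49
(2) 1.3(3.0) + 1.7(3.7) + 0.5(8.7) = 14.54
(3) 1.35(3.0) = 4.05
(4) 1.35(3.0) + 0.7(3.7) + 0.7(3.2) = 8.88
(5) 1.25(3.0) + 0.6(7.3) + 0.2(8.7) = 9.87
(6) 1.2(3.0) + 1.4(8.7) + 0.3(3.7) = 16.89
Maximum is from combination 6.

16.89 kPa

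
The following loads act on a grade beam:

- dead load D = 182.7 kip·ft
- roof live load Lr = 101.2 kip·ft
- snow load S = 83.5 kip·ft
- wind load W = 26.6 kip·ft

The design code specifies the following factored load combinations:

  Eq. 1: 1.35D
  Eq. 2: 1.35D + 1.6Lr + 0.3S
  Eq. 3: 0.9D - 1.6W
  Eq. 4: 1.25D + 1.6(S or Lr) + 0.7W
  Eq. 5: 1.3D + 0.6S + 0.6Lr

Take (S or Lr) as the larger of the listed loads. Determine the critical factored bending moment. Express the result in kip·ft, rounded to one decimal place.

(S or Lr) → Lr = 101.2 kip·ft.
Eq. 1: 1.35(182.7) = 246.6
Eq. 2: 1.35(182.7) + 1.6(101.2) + 0.3(83.5) = 246.6 + 161.9 + 25.1 = 433.6
Eq. 3: 0.9(182.7) - 1.6(26.6) = 121.9
Eq. 4: 1.25(182.7) + 1.6(101.2) + 0.7(26.6) = 228.4 + 161.9 + 18.6 = 408.9
Eq. 5: 1.3(182.7) + 0.6(83.5) + 0.6(101.2) = 237.5 + 50.1 + 60.7 = 348.3
The controlling combination is 2, giving 433.6 kip·ft.

433.6 kip·ft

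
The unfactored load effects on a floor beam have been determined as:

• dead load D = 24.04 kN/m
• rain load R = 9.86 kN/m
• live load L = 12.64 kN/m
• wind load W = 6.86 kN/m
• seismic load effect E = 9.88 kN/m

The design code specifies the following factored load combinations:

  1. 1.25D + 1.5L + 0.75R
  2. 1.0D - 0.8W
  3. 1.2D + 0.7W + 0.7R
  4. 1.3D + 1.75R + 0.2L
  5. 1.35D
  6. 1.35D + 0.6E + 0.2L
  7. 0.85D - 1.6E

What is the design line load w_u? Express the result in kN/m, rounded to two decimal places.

1. 1.25(24.04) + 1.5(12.64) + 0.75(9.86) = 30.05 + 18.96 + 7.40 = 56.41
2. 1.0(24.04) - 0.8(6.86) = 24.04 - 5.49 = 18.55
3. 1.2(24.04) + 0.7(6.86) + 0.7(9.86) = 28.85 + 4.80 + 6.90 = 40.55
4. 1.3(24.04) + 1.75(9.86) + 0.2(12.64) = 31.25 + 17.26 + 2.53 = 51.04
5. 1.35(24.04) = 32.45
6. 1.35(24.04) + 0.6(9.88) + 0.2(12.64) = 32.45 + 5.93 + 2.53 = 40.91
7. 0.85(24.04) - 1.6(9.88) = 4.63
Maximum is from combination 1.

56.41 kN/m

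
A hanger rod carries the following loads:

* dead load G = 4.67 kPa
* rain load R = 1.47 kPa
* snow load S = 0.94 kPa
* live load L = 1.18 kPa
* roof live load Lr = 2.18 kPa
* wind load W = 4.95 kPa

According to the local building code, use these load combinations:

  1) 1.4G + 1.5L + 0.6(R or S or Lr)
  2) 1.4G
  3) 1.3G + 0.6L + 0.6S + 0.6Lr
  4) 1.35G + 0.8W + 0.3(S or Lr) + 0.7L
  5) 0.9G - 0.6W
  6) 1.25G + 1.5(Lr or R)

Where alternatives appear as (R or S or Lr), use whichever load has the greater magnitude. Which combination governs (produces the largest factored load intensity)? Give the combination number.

Combination 4

(R or S or Lr) → Lr = 2.18 kPa; (S or Lr) → Lr = 2.18 kPa; (Lr or R) → Lr = 2.18 kPa.
1) 1.4(4.67) + 1.5(1.18) + 0.6(2.18) = 6.54 + 1.77 + 1.31 = 9.62
2) 1.4(4.67) = 6.54
3) 1.3(4.67) + 0.6(1.18) + 0.6(0.94) + 0.6(2.18) = 6.07 + 0.71 + 0.56 + 1.31 = 8.65
4) 1.35(4.67) + 0.8(4.95) + 0.3(2.18) + 0.7(1.18) = 6.30 + 3.96 + 0.65 + 0.83 = 11.74
5) 0.9(4.67) - 0.6(4.95) = 4.20 - 2.97 = 1.23
6) 1.25(4.67) + 1.5(2.18) = 5.84 + 3.27 = 9.11
The largest value is 11.74 kPa from combination 4.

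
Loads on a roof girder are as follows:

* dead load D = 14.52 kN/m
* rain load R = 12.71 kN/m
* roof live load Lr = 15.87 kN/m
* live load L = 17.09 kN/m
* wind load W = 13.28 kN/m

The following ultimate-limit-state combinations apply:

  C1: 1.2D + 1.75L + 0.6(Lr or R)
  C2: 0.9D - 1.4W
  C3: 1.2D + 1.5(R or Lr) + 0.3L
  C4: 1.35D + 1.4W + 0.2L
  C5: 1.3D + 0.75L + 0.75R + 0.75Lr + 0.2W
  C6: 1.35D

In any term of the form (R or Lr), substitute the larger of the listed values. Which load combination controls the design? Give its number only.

Combination 1

(Lr or R) → Lr = 15.87 kN/m; (R or Lr) → Lr = 15.87 kN/m.
C1: 1.2(14.52) + 1.75(17.09) + 0.6(15.87) = 56.85
C2: 0.9(14.52) - 1.4(13.28) = -5.52
C3: 1.2(14.52) + 1.5(15.87) + 0.3(17.09) = 46.36
C4: 1.35(14.52) + 1.4(13.28) + 0.2(17.09) = 41.61
C5: 1.3(14.52) + 0.75(17.09) + 0.75(12.71) + 0.75(15.87) + 0.2(13.28) = 55.78
C6: 1.35(14.52) = 19.60
The largest value is 56.85 kN/m from combination 1.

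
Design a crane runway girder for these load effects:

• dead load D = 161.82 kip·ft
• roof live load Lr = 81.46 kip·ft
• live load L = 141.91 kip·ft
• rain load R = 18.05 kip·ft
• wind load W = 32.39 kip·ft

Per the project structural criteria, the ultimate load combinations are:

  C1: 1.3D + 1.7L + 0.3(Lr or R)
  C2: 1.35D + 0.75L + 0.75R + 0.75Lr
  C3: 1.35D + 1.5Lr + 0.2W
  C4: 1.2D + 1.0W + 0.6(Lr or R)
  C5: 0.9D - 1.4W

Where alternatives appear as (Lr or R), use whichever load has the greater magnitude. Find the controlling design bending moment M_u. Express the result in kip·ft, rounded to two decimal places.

(Lr or R) → Lr = 81.46 kip·ft.
C1: 1.3(161.82) + 1.7(141.91) + 0.3(81.46) = 476.05
C2: 1.35(161.82) + 0.75(141.91) + 0.75(18.05) + 0.75(81.46) = 399.52
C3: 1.35(161.82) + 1.5(81.46) + 0.2(32.39) = 347.13
C4: 1.2(161.82) + 1.0(32.39) + 0.6(81.46) = 275.45
C5: 0.9(161.82) - 1.4(32.39) = 100.29
Combination 1 governs: M_u = 476.05 kip·ft.

476.05 kip·ft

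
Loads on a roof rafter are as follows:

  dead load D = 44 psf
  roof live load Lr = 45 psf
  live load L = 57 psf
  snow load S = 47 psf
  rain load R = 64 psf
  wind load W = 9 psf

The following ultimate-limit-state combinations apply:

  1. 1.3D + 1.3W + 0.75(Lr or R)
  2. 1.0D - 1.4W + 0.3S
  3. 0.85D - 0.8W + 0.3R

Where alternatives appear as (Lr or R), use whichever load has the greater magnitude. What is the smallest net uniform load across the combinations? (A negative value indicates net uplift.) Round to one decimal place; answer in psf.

(Lr or R) → R = 64 psf.
1. 1.3(44) + 1.3(9) + 0.75(64) = 57.2 + 11.7 + 48.0 = 116.9
2. 1.0(44) - 1.4(9) + 0.3(47) = 44.0 - 12.6 + 14.1 = 45.5
3. 0.85(44) - 0.8(9) + 0.3(64) = 37.4 - 7.2 + 19.2 = 49.4
Combination 2 gives the minimum: 45.5 psf.

45.5 psf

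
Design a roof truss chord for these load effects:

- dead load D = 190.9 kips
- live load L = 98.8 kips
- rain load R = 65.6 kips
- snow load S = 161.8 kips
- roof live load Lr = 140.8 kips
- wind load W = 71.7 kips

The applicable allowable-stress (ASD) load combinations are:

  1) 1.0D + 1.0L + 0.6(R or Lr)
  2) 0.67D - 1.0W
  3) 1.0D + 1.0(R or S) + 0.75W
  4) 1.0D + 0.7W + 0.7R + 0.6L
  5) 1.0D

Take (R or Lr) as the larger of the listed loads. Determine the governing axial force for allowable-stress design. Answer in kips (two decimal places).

406.48 kips

(R or Lr) → Lr = 140.8 kips; (R or S) → S = 161.8 kips.
1) 1.0(190.9) + 1.0(98.8) + 0.6(140.8) = 190.90 + 98.80 + 84.48 = 374.18
2) 0.67(190.9) - 1.0(71.7) = 127.90 - 71.70 = 56.20
3) 1.0(190.9) + 1.0(161.8) + 0.75(71.7) = 190.90 + 161.80 + 53.78 = 406.48
4) 1.0(190.9) + 0.7(71.7) + 0.7(65.6) + 0.6(98.8) = 190.90 + 50.19 + 45.92 + 59.28 = 346.29
5) 1.0(190.9) = 190.90
The controlling combination is 3, giving 406.48 kips.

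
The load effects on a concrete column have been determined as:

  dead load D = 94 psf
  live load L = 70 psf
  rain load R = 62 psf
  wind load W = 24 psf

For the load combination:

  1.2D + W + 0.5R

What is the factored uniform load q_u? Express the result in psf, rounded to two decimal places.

167.80 psf

1.2(94) + 1.0(24) + 0.5(62) = 112.80 + 24.00 + 31.00 = 167.80
q_u = 167.80 psf.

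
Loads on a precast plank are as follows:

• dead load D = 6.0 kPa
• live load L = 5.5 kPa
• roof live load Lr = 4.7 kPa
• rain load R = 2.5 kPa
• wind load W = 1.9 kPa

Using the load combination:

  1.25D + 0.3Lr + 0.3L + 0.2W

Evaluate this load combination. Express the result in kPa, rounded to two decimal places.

10.94 kPa

1.25(6.0) + 0.3(4.7) + 0.3(5.5) + 0.2(1.9) = 7.50 + 1.41 + 1.65 + 0.38 = 10.94
q_u = 10.94 kPa.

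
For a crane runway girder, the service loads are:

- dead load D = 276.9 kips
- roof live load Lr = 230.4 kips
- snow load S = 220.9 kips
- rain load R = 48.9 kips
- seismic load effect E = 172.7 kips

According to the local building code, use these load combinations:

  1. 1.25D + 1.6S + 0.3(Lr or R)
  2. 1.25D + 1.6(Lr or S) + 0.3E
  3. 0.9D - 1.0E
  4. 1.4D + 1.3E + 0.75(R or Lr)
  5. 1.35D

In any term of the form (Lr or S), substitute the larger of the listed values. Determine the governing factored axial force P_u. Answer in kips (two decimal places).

784.97 kips

(Lr or R) → Lr = 230.4 kips; (Lr or S) → Lr = 230.4 kips; (R or Lr) → Lr = 230.4 kips.
1. 1.25(276.9) + 1.6(220.9) + 0.3(230.4) = 346.13 + 353.44 + 69.12 = 768.69
2. 1.25(276.9) + 1.6(230.4) + 0.3(172.7) = 346.13 + 368.64 + 51.81 = 766.58
3. 0.9(276.9) - 1.0(172.7) = 249.21 - 172.70 = 76.51
4. 1.4(276.9) + 1.3(172.7) + 0.75(230.4) = 387.66 + 224.51 + 172.80 = 784.97
5. 1.35(276.9) = 373.82
Combination 4 governs: P_u = 784.97 kips.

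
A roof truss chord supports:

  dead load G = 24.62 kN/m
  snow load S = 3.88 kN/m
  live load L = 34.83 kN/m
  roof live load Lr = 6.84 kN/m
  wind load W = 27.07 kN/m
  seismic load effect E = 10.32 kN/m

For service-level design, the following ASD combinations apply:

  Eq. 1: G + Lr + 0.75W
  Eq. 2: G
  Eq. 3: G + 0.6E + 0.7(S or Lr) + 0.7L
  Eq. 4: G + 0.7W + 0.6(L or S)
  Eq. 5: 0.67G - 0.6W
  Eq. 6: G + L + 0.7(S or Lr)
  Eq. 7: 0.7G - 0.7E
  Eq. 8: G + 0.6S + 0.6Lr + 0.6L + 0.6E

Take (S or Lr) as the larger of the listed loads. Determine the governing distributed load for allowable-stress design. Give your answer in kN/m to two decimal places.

(S or Lr) → Lr = 6.84 kN/m; (L or S) → L = 34.83 kN/m.
Eq. 1: 1.0(24.62) + 1.0(6.84) + 0.75(27.07) = 24.62 + 6.84 + 20.30 = 51.76
Eq. 2: 1.0(24.62) = 24.62
Eq. 3: 1.0(24.62) + 0.6(10.32) + 0.7(6.84) + 0.7(34.83) = 24.62 + 6.19 + 4.79 + 24.38 = 59.98
Eq. 4: 1.0(24.62) + 0.7(27.07) + 0.6(34.83) = 24.62 + 18.95 + 20.90 = 64.47
Eq. 5: 0.67(24.62) - 0.6(27.07) = 0.25
Eq. 6: 1.0(24.62) + 1.0(34.83) + 0.7(6.84) = 24.62 + 34.83 + 4.79 = 64.24
Eq. 7: 0.7(24.62) - 0.7(10.32) = 17.23 - 7.22 = 10.01
Eq. 8: 1.0(24.62) + 0.6(3.88) + 0.6(6.84) + 0.6(34.83) + 0.6(10.32) = 24.62 + 2.33 + 4.10 + 20.90 + 6.19 = 58.14
Maximum is from combination 4.

64.47 kN/m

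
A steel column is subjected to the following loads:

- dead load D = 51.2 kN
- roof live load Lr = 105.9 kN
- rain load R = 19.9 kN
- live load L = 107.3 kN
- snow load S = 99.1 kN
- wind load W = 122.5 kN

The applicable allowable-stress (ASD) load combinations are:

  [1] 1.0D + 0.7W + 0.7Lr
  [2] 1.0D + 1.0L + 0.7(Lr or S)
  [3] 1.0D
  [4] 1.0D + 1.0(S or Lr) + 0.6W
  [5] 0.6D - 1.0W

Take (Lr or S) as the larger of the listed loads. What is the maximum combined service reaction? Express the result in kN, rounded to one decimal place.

232.6 kN

(Lr or S) → Lr = 105.9 kN; (S or Lr) → Lr = 105.9 kN.
[1] 1.0(51.2) + 0.7(122.5) + 0.7(105.9) = 51.2 + 85.8 + 74.1 = 211.1
[2] 1.0(51.2) + 1.0(107.3) + 0.7(105.9) = 51.2 + 107.3 + 74.1 = 232.6
[3] 1.0(51.2) = 51.2
[4] 1.0(51.2) + 1.0(105.9) + 0.6(122.5) = 51.2 + 105.9 + 73.5 = 230.6
[5] 0.6(51.2) - 1.0(122.5) = 30.7 - 122.5 = -91.8
The controlling combination is 2, giving 232.6 kN.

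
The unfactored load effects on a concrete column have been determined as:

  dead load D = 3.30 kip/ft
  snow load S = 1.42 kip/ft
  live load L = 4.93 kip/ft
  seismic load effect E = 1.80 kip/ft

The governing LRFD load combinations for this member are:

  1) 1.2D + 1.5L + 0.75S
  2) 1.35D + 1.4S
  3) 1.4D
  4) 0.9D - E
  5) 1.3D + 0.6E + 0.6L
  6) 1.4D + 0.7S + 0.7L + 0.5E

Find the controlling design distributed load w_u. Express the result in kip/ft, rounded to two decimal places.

12.42 kip/ft

1) 1.2(3.30) + 1.5(4.93) + 0.75(1.42) = 12.42
2) 1.35(3.30) + 1.4(1.42) = 6.44
3) 1.4(3.30) = 4.62
4) 0.9(3.30) - 1.0(1.80) = 1.17
5) 1.3(3.30) + 0.6(1.80) + 0.6(4.93) = 8.33
6) 1.4(3.30) + 0.7(1.42) + 0.7(4.93) + 0.5(1.80) = 9.97
Combination 1 governs: w_u = 12.42 kip/ft.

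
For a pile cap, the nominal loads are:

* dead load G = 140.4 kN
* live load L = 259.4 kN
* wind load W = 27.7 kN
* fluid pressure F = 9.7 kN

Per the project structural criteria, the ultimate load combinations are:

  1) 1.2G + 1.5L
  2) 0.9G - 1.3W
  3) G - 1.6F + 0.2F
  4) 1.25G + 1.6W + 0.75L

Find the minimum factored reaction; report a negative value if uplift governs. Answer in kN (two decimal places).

1) 1.2(140.4) + 1.5(259.4) = 168.48 + 389.10 = 557.58
2) 0.9(140.4) - 1.3(27.7) = 126.36 - 36.01 = 90.35
3) 1.0(140.4) - 1.6(9.7) + 0.2(9.7) = 140.40 - 15.52 + 1.94 = 126.82
4) 1.25(140.4) + 1.6(27.7) + 0.75(259.4) = 175.50 + 44.32 + 194.55 = 414.37
Combination 2 gives the minimum: 90.35 kN.

90.35 kN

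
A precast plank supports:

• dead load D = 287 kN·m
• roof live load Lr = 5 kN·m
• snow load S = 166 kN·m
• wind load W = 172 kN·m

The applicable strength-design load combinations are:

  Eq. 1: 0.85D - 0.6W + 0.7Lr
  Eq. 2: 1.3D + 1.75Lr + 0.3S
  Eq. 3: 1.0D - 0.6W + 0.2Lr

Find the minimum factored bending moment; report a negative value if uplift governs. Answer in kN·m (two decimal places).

Eq. 1: 0.85(287) - 0.6(172) + 0.7(5) = 243.95 - 103.20 + 3.50 = 144.25
Eq. 2: 1.3(287) + 1.75(5) + 0.3(166) = 373.10 + 8.75 + 49.80 = 431.65
Eq. 3: 1.0(287) - 0.6(172) + 0.2(5) = 287.00 - 103.20 + 1.00 = 184.80
Combination 1 gives the minimum: 144.25 kN·m.

144.25 kN·m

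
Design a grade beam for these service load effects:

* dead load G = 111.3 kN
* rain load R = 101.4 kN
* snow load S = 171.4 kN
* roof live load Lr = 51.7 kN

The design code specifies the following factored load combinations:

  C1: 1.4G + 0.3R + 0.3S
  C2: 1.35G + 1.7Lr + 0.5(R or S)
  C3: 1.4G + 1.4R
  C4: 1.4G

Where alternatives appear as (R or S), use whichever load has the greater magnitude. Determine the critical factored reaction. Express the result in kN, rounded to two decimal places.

323.85 kN

(R or S) → S = 171.4 kN.
C1: 1.4(111.3) + 0.3(101.4) + 0.3(171.4) = 237.66
C2: 1.35(111.3) + 1.7(51.7) + 0.5(171.4) = 323.85
C3: 1.4(111.3) + 1.4(101.4) = 297.78
C4: 1.4(111.3) = 155.82
The controlling combination is 2, giving 323.85 kN.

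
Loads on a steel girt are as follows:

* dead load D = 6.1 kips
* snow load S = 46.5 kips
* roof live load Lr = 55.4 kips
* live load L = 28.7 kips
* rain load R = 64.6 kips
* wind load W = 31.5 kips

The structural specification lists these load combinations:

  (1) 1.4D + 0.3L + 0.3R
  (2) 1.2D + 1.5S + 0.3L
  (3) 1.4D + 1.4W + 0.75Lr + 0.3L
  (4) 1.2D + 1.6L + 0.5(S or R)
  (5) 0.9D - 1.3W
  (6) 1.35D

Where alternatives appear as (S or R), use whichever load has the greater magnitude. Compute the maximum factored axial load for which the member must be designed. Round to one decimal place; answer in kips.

102.8 kips

(S or R) → R = 64.6 kips.
(1) 1.4(6.1) + 0.3(28.7) + 0.3(64.6) = 8.5 + 8.6 + 19.4 = 36.5
(2) 1.2(6.1) + 1.5(46.5) + 0.3(28.7) = 7.3 + 69.8 + 8.6 = 85.7
(3) 1.4(6.1) + 1.4(31.5) + 0.75(55.4) + 0.3(28.7) = 8.5 + 44.1 + 41.6 + 8.6 = 102.8
(4) 1.2(6.1) + 1.6(28.7) + 0.5(64.6) = 7.3 + 45.9 + 32.3 = 85.5
(5) 0.9(6.1) - 1.3(31.5) = 5.5 - 41.0 = -35.5
(6) 1.35(6.1) = 8.2
Combination 3 governs: P_u = 102.8 kips.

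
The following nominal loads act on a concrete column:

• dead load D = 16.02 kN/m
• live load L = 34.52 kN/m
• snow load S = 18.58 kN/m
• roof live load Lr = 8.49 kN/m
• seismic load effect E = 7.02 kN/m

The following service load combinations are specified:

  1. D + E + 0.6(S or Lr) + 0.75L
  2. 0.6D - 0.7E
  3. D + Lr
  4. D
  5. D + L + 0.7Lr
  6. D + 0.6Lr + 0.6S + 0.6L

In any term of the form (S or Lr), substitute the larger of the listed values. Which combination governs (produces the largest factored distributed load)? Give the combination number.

(S or Lr) → S = 18.58 kN/m.
1. 1.0(16.02) + 1.0(7.02) + 0.6(18.58) + 0.75(34.52) = 16.02 + 7.02 + 11.15 + 25.89 = 60.08
2. 0.6(16.02) - 0.7(7.02) = 9.61 - 4.91 = 4.70
3. 1.0(16.02) + 1.0(8.49) = 16.02 + 8.49 = 24.51
4. 1.0(16.02) = 16.02
5. 1.0(16.02) + 1.0(34.52) + 0.7(8.49) = 16.02 + 34.52 + 5.94 = 56.48
6. 1.0(16.02) + 0.6(8.49) + 0.6(18.58) + 0.6(34.52) = 16.02 + 5.09 + 11.15 + 20.71 = 52.97
The largest value is 60.08 kN/m from combination 1.

Combination 1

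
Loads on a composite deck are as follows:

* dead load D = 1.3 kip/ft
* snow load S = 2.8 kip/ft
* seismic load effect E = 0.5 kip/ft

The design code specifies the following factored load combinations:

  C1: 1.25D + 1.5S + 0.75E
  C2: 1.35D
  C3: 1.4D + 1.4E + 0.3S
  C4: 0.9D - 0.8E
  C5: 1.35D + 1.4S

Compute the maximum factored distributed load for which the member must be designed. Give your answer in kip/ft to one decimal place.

6.2 kip/ft

C1: 1.25(1.3) + 1.5(2.8) + 0.75(0.5) = 1.6 + 4.2 + 0.4 = 6.2
C2: 1.35(1.3) = 1.8
C3: 1.4(1.3) + 1.4(0.5) + 0.3(2.8) = 3.4
C4: 0.9(1.3) - 0.8(0.5) = 1.2 - 0.4 = 0.8
C5: 1.35(1.3) + 1.4(2.8) = 1.8 + 3.9 = 5.7
Combination 1 governs: w_u = 6.2 kip/ft.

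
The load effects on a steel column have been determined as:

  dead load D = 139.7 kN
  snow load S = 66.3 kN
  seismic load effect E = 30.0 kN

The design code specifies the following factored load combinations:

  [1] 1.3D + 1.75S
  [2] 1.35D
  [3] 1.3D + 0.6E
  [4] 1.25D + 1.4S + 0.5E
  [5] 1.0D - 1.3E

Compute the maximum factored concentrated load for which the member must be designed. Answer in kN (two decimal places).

297.64 kN

[1] 1.3(139.7) + 1.75(66.3) = 181.61 + 116.03 = 297.64
[2] 1.35(139.7) = 188.60
[3] 1.3(139.7) + 0.6(30.0) = 181.61 + 18.00 = 199.61
[4] 1.25(139.7) + 1.4(66.3) + 0.5(30.0) = 174.63 + 92.82 + 15.00 = 282.45
[5] 1.0(139.7) - 1.3(30.0) = 139.70 - 39.00 = 100.70
Combination 1 governs: P_u = 297.64 kN.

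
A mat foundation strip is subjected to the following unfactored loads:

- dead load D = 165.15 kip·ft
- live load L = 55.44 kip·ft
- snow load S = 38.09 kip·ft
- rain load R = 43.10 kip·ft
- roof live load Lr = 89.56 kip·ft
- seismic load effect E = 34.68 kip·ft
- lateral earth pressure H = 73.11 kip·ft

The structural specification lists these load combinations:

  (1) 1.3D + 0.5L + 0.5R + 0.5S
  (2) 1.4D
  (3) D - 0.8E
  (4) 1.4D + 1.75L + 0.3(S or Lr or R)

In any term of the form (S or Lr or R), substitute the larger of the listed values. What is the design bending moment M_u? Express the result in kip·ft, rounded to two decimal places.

355.10 kip·ft

(S or Lr or R) → Lr = 89.56 kip·ft.
(1) 1.3(165.15) + 0.5(55.44) + 0.5(43.10) + 0.5(38.09) = 283.01
(2) 1.4(165.15) = 231.21
(3) 1.0(165.15) - 0.8(34.68) = 165.15 - 27.74 = 137.41
(4) 1.4(165.15) + 1.75(55.44) + 0.3(89.56) = 231.21 + 97.02 + 26.87 = 355.10
Maximum is from combination 4.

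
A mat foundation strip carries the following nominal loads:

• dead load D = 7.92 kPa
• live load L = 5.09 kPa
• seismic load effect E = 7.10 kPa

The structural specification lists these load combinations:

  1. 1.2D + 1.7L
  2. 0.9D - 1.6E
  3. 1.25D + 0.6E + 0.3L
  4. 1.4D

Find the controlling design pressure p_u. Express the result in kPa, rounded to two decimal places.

1. 1.2(7.92) + 1.7(5.09) = 18.16
2. 0.9(7.92) - 1.6(7.10) = 7.13 - 11.36 = -4.23
3. 1.25(7.92) + 0.6(7.10) + 0.3(5.09) = 9.90 + 4.26 + 1.53 = 15.69
4. 1.4(7.92) = 11.09
Combination 1 governs: p_u = 18.16 kPa.

18.16 kPa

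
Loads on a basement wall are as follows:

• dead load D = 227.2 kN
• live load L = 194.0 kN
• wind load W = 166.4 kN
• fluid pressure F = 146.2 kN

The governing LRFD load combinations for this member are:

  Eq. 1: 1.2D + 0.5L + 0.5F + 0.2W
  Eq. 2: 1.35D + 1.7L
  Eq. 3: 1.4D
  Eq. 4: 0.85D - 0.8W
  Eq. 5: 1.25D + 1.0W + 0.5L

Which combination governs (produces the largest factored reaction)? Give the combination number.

Combination 2

Eq. 1: 1.2(227.2) + 0.5(194.0) + 0.5(146.2) + 0.2(166.4) = 272.6 + 97.0 + 73.1 + 33.3 = 476.0
Eq. 2: 1.35(227.2) + 1.7(194.0) = 306.7 + 329.8 = 636.5
Eq. 3: 1.4(227.2) = 318.1
Eq. 4: 0.85(227.2) - 0.8(166.4) = 193.1 - 133.1 = 60.0
Eq. 5: 1.25(227.2) + 1.0(166.4) + 0.5(194.0) = 284.0 + 166.4 + 97.0 = 547.4
The largest value is 636.5 kN from combination 2.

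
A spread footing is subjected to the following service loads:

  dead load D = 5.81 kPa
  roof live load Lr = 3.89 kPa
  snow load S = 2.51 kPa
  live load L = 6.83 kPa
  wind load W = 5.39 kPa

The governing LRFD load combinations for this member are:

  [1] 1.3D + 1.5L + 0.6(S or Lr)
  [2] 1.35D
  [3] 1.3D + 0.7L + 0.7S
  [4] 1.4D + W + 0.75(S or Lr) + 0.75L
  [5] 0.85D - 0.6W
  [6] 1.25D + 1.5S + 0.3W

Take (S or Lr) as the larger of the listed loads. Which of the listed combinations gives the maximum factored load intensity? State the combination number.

Combination 4

(S or Lr) → Lr = 3.89 kPa.
[1] 1.3(5.81) + 1.5(6.83) + 0.6(3.89) = 7.55 + 10.25 + 2.33 = 20.13
[2] 1.35(5.81) = 7.84
[3] 1.3(5.81) + 0.7(6.83) + 0.7(2.51) = 7.55 + 4.78 + 1.76 = 14.09
[4] 1.4(5.81) + 1.0(5.39) + 0.75(3.89) + 0.75(6.83) = 8.13 + 5.39 + 2.92 + 5.12 = 21.56
[5] 0.85(5.81) - 0.6(5.39) = 1.70
[6] 1.25(5.81) + 1.5(2.51) + 0.3(5.39) = 12.64
The largest value is 21.56 kPa from combination 4.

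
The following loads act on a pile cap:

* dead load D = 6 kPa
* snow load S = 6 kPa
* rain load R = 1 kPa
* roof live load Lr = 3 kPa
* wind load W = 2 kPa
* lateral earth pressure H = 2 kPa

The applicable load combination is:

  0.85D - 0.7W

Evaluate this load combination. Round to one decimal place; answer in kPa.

0.85(6) - 0.7(2) = 5.1 - 1.4 = 3.7
p_u = 3.7 kPa.

3.7 kPa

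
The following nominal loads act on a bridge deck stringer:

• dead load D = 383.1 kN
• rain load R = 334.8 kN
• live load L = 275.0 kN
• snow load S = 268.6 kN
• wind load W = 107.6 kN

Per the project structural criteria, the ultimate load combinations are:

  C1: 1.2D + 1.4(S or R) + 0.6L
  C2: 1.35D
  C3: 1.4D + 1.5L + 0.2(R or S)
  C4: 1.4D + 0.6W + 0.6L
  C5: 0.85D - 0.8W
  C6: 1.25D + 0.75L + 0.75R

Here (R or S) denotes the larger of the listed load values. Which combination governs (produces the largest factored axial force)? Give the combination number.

Combination 1

(S or R) → R = 334.8 kN; (R or S) → R = 334.8 kN.
C1: 1.2(383.1) + 1.4(334.8) + 0.6(275.0) = 1093.44
C2: 1.35(383.1) = 517.19
C3: 1.4(383.1) + 1.5(275.0) + 0.2(334.8) = 1015.80
C4: 1.4(383.1) + 0.6(107.6) + 0.6(275.0) = 765.90
C5: 0.85(383.1) - 0.8(107.6) = 239.56
C6: 1.25(383.1) + 0.75(275.0) + 0.75(334.8) = 936.23
The largest value is 1093.44 kN from combination 1.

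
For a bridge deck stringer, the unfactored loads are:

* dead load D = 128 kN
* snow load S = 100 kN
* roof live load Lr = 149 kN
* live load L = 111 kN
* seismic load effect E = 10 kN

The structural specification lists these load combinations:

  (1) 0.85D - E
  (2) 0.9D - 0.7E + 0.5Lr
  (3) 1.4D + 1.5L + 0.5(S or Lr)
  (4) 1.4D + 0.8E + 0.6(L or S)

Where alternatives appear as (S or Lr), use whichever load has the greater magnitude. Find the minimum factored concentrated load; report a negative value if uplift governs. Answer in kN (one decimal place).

(S or Lr) → Lr = 149 kN; (L or S) → L = 111 kN.
(1) 0.85(128) - 1.0(10) = 108.8 - 10.0 = 98.8
(2) 0.9(128) - 0.7(10) + 0.5(149) = 115.2 - 7.0 + 74.5 = 182.7
(3) 1.4(128) + 1.5(111) + 0.5(149) = 179.2 + 166.5 + 74.5 = 420.2
(4) 1.4(128) + 0.8(10) + 0.6(111) = 179.2 + 8.0 + 66.6 = 253.8
Combination 1 gives the minimum: 98.8 kN.

98.8 kN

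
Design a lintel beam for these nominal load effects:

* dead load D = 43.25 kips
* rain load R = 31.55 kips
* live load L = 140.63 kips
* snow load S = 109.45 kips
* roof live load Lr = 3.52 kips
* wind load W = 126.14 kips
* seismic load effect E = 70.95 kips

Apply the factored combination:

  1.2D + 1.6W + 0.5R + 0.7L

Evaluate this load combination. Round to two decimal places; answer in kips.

367.94 kips

1.2(43.25) + 1.6(126.14) + 0.5(31.55) + 0.7(140.63) = 51.90 + 201.82 + 15.78 + 98.44 = 367.94
P_u = 367.94 kips.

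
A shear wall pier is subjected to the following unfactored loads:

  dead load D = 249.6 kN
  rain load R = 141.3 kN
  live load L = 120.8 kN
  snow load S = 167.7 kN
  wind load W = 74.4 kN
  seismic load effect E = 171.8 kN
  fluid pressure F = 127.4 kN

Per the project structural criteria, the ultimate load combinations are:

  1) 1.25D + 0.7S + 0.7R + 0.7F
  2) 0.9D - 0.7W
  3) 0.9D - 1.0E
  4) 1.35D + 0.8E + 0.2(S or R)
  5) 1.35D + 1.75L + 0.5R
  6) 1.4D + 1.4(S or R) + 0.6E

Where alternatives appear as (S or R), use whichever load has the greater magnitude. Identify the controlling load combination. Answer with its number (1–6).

(S or R) → S = 167.7 kN.
1) 1.25(249.6) + 0.7(167.7) + 0.7(141.3) + 0.7(127.4) = 312.00 + 117.39 + 98.91 + 89.18 = 617.48
2) 0.9(249.6) - 0.7(74.4) = 224.64 - 52.08 = 172.56
3) 0.9(249.6) - 1.0(171.8) = 224.64 - 171.80 = 52.84
4) 1.35(249.6) + 0.8(171.8) + 0.2(167.7) = 336.96 + 137.44 + 33.54 = 507.94
5) 1.35(249.6) + 1.75(120.8) + 0.5(141.3) = 336.96 + 211.40 + 70.65 = 619.01
6) 1.4(249.6) + 1.4(167.7) + 0.6(171.8) = 349.44 + 234.78 + 103.08 = 687.30
The largest value is 687.30 kN from combination 6.

Combination 6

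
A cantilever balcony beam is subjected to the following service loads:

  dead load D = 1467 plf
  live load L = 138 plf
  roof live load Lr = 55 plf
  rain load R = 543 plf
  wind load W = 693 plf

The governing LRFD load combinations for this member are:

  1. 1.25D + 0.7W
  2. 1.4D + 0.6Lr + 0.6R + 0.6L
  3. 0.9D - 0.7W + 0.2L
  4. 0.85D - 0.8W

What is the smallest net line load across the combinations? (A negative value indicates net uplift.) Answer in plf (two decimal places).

692.55 plf

1. 1.25(1467) + 0.7(693) = 1833.75 + 485.10 = 2318.85
2. 1.4(1467) + 0.6(55) + 0.6(543) + 0.6(138) = 2053.80 + 33.00 + 325.80 + 82.80 = 2495.40
3. 0.9(1467) - 0.7(693) + 0.2(138) = 1320.30 - 485.10 + 27.60 = 862.80
4. 0.85(1467) - 0.8(693) = 1246.95 - 554.40 = 692.55
Combination 4 gives the minimum: 692.55 plf.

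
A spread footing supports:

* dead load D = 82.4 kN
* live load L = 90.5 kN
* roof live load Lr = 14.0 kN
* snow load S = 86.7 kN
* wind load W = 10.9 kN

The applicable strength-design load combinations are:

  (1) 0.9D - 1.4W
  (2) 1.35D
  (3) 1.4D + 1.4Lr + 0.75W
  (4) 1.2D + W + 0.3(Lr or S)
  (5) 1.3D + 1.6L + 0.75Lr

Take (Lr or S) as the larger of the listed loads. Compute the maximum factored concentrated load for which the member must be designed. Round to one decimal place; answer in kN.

262.4 kN

(Lr or S) → S = 86.7 kN.
(1) 0.9(82.4) - 1.4(10.9) = 74.2 - 15.3 = 58.9
(2) 1.35(82.4) = 111.2
(3) 1.4(82.4) + 1.4(14.0) + 0.75(10.9) = 143.1
(4) 1.2(82.4) + 1.0(10.9) + 0.3(86.7) = 98.9 + 10.9 + 26.0 = 135.8
(5) 1.3(82.4) + 1.6(90.5) + 0.75(14.0) = 107.1 + 144.8 + 10.5 = 262.4
Combination 5 governs: P_u = 262.4 kN.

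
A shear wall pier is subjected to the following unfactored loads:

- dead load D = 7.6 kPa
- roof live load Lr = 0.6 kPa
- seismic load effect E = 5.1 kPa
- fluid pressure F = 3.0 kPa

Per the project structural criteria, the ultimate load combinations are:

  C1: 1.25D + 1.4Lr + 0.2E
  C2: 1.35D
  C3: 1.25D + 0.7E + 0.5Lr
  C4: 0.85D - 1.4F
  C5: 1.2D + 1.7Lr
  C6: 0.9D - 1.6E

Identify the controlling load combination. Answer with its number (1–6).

Combination 3

C1: 1.25(7.6) + 1.4(0.6) + 0.2(5.1) = 11.4
C2: 1.35(7.6) = 10.3
C3: 1.25(7.6) + 0.7(5.1) + 0.5(0.6) = 9.5 + 3.6 + 0.3 = 13.4
C4: 0.85(7.6) - 1.4(3.0) = 6.5 - 4.2 = 2.3
C5: 1.2(7.6) + 1.7(0.6) = 9.1 + 1.0 = 10.1
C6: 0.9(7.6) - 1.6(5.1) = -1.3
The largest value is 13.4 kPa from combination 3.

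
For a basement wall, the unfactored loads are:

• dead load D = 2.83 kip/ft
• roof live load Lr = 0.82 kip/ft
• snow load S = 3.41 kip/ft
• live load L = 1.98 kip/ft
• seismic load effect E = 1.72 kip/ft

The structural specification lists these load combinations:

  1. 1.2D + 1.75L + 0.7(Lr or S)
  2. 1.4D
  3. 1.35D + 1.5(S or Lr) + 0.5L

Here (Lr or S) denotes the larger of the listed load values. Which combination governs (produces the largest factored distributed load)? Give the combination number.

Combination 3

(Lr or S) → S = 3.41 kip/ft; (S or Lr) → S = 3.41 kip/ft.
1. 1.2(2.83) + 1.75(1.98) + 0.7(3.41) = 9.25
2. 1.4(2.83) = 3.96
3. 1.35(2.83) + 1.5(3.41) + 0.5(1.98) = 9.93
The largest value is 9.93 kip/ft from combination 3.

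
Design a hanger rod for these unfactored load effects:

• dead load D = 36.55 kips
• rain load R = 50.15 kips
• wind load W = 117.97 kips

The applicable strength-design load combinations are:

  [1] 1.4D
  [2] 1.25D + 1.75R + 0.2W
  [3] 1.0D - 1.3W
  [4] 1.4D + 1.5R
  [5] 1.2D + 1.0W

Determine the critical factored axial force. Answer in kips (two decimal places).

[1] 1.4(36.55) = 51.17
[2] 1.25(36.55) + 1.75(50.15) + 0.2(117.97) = 45.69 + 87.76 + 23.59 = 157.04
[3] 1.0(36.55) - 1.3(117.97) = 36.55 - 153.36 = -116.81
[4] 1.4(36.55) + 1.5(50.15) = 51.17 + 75.23 = 126.40
[5] 1.2(36.55) + 1.0(117.97) = 43.86 + 117.97 = 161.83
The controlling combination is 5, giving 161.83 kips.

161.83 kips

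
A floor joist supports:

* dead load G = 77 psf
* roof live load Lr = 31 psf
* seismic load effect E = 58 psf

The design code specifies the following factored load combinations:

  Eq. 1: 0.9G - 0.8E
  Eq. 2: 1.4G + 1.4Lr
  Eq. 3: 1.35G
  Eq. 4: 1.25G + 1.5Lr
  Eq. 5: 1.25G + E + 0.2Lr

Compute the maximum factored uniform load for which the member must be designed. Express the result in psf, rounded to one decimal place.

Eq. 1: 0.9(77) - 0.8(58) = 69.3 - 46.4 = 22.9
Eq. 2: 1.4(77) + 1.4(31) = 107.8 + 43.4 = 151.2
Eq. 3: 1.35(77) = 104.0
Eq. 4: 1.25(77) + 1.5(31) = 96.3 + 46.5 = 142.8
Eq. 5: 1.25(77) + 1.0(58) + 0.2(31) = 96.3 + 58.0 + 6.2 = 160.5
Maximum is from combination 5.

160.5 psf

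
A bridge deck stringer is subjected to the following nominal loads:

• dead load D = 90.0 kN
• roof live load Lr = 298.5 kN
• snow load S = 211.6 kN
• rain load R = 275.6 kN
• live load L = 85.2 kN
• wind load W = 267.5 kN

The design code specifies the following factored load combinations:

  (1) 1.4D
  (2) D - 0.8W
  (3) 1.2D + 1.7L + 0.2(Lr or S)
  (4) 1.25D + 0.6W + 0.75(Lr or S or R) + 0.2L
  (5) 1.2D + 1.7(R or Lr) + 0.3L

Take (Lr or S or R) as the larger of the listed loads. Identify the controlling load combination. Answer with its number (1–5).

(Lr or S) → Lr = 298.5 kN; (Lr or S or R) → Lr = 298.5 kN; (R or Lr) → Lr = 298.5 kN.
(1) 1.4(90.0) = 126.0
(2) 1.0(90.0) - 0.8(267.5) = 90.0 - 214.0 = -124.0
(3) 1.2(90.0) + 1.7(85.2) + 0.2(298.5) = 108.0 + 144.8 + 59.7 = 312.5
(4) 1.25(90.0) + 0.6(267.5) + 0.75(298.5) + 0.2(85.2) = 112.5 + 160.5 + 223.9 + 17.0 = 513.9
(5) 1.2(90.0) + 1.7(298.5) + 0.3(85.2) = 641.0
The largest value is 641.0 kN from combination 5.

Combination 5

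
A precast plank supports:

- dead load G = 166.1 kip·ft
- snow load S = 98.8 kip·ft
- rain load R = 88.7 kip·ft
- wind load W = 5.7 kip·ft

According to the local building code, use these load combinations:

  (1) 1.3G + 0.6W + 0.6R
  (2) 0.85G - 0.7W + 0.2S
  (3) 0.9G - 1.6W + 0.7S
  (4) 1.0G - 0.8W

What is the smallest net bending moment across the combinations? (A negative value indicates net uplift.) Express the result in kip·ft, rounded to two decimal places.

156.96 kip·ft

(1) 1.3(166.1) + 0.6(5.7) + 0.6(88.7) = 215.93 + 3.42 + 53.22 = 272.57
(2) 0.85(166.1) - 0.7(5.7) + 0.2(98.8) = 141.19 - 3.99 + 19.76 = 156.96
(3) 0.9(166.1) - 1.6(5.7) + 0.7(98.8) = 149.49 - 9.12 + 69.16 = 209.53
(4) 1.0(166.1) - 0.8(5.7) = 166.10 - 4.56 = 161.54
Combination 2 gives the minimum: 156.96 kip·ft.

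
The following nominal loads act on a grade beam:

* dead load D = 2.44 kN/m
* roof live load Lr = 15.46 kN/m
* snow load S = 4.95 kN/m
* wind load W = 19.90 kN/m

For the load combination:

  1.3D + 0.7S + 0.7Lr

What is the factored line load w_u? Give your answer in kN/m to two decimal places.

17.46 kN/m

1.3(2.44) + 0.7(4.95) + 0.7(15.46) = 3.17 + 3.47 + 10.82 = 17.46
w_u = 17.46 kN/m.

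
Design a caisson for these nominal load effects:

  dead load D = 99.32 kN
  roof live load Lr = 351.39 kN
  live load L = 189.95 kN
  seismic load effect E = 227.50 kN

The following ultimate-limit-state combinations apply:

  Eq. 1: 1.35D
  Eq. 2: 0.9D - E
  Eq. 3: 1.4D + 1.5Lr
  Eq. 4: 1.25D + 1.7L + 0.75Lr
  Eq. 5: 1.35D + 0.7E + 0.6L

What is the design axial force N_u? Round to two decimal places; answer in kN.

710.61 kN

Eq. 1: 1.35(99.32) = 134.08
Eq. 2: 0.9(99.32) - 1.0(227.50) = -138.11
Eq. 3: 1.4(99.32) + 1.5(351.39) = 666.13
Eq. 4: 1.25(99.32) + 1.7(189.95) + 0.75(351.39) = 710.61
Eq. 5: 1.35(99.32) + 0.7(227.50) + 0.6(189.95) = 407.30
Maximum is from combination 4.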